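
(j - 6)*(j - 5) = j^2 - 11*j + 30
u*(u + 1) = u^2 + u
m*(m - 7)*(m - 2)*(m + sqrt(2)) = m^4 - 9*m^3 + sqrt(2)*m^3 - 9*sqrt(2)*m^2 + 14*m^2 + 14*sqrt(2)*m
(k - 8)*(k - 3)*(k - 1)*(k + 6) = k^4 - 6*k^3 - 37*k^2 + 186*k - 144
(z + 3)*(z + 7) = z^2 + 10*z + 21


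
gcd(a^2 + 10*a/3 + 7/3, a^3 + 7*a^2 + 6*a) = a + 1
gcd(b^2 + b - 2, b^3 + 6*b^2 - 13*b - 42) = b + 2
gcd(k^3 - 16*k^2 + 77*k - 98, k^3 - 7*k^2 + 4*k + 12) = k - 2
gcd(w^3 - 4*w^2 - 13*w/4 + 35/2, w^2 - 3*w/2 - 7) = w^2 - 3*w/2 - 7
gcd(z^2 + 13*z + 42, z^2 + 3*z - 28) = z + 7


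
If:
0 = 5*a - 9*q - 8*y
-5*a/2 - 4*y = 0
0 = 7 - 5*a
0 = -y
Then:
No Solution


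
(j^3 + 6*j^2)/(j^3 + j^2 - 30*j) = j/(j - 5)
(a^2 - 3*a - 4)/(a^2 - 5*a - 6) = (a - 4)/(a - 6)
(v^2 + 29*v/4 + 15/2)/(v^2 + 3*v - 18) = (v + 5/4)/(v - 3)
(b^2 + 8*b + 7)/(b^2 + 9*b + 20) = (b^2 + 8*b + 7)/(b^2 + 9*b + 20)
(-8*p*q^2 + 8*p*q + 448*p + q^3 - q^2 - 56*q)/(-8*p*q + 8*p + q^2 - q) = (q^2 - q - 56)/(q - 1)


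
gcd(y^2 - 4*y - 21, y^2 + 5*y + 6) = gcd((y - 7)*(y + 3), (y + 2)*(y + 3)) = y + 3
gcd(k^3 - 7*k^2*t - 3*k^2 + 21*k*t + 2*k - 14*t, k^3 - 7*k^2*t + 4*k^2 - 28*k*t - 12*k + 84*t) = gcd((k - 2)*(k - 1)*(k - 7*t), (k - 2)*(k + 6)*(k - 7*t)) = -k^2 + 7*k*t + 2*k - 14*t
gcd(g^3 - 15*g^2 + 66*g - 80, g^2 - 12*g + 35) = g - 5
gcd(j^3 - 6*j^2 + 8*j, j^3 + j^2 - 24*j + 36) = j - 2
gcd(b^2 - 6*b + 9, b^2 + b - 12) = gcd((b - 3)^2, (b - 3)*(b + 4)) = b - 3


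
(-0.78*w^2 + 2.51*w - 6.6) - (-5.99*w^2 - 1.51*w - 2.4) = 5.21*w^2 + 4.02*w - 4.2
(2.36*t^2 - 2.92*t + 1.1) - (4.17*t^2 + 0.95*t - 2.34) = -1.81*t^2 - 3.87*t + 3.44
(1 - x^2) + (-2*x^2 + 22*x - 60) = -3*x^2 + 22*x - 59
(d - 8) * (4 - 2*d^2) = -2*d^3 + 16*d^2 + 4*d - 32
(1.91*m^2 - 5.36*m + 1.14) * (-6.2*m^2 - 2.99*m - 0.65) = -11.842*m^4 + 27.5211*m^3 + 7.7169*m^2 + 0.0754000000000006*m - 0.741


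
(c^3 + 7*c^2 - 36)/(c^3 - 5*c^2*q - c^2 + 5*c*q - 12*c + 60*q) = (-c^2 - 4*c + 12)/(-c^2 + 5*c*q + 4*c - 20*q)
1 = 1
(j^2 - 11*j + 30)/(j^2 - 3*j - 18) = (j - 5)/(j + 3)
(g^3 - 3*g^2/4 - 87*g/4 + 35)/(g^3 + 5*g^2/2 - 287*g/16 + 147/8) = 4*(g^2 + g - 20)/(4*g^2 + 17*g - 42)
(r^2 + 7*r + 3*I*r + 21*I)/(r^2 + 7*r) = (r + 3*I)/r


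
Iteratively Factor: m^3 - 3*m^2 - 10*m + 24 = (m + 3)*(m^2 - 6*m + 8) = (m - 2)*(m + 3)*(m - 4)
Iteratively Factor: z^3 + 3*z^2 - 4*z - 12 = (z + 3)*(z^2 - 4) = (z - 2)*(z + 3)*(z + 2)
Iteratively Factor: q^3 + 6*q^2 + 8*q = (q + 4)*(q^2 + 2*q) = q*(q + 4)*(q + 2)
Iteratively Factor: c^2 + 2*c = (c)*(c + 2)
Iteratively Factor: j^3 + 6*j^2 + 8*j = (j + 4)*(j^2 + 2*j) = j*(j + 4)*(j + 2)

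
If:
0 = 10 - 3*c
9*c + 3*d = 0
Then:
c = 10/3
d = -10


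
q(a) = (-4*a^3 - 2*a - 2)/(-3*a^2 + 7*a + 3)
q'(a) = (6*a - 7)*(-4*a^3 - 2*a - 2)/(-3*a^2 + 7*a + 3)^2 + (-12*a^2 - 2)/(-3*a^2 + 7*a + 3) = 2*(6*a^4 - 28*a^3 - 21*a^2 - 6*a + 4)/(9*a^4 - 42*a^3 + 31*a^2 + 42*a + 9)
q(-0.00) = -0.67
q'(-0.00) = 0.89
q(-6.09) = -6.05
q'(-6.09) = 1.22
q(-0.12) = -0.83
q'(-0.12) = 1.99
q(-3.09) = -2.58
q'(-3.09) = 1.07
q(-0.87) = -0.44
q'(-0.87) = 1.06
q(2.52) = -44.72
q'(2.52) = -277.78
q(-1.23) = -0.78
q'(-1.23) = 0.88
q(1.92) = -6.35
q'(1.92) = -13.92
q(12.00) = 20.11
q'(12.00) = 1.23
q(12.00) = 20.11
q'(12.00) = 1.23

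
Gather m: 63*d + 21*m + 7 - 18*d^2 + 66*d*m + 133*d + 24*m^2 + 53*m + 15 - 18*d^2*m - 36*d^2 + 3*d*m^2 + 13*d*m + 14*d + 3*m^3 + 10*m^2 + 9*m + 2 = -54*d^2 + 210*d + 3*m^3 + m^2*(3*d + 34) + m*(-18*d^2 + 79*d + 83) + 24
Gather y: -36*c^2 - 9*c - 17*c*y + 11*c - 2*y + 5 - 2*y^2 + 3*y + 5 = -36*c^2 + 2*c - 2*y^2 + y*(1 - 17*c) + 10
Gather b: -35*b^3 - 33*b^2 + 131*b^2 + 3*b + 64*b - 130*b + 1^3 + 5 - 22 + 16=-35*b^3 + 98*b^2 - 63*b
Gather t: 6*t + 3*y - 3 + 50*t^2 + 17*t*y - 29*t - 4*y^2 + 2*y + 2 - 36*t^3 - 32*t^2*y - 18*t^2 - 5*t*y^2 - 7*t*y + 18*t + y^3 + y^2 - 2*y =-36*t^3 + t^2*(32 - 32*y) + t*(-5*y^2 + 10*y - 5) + y^3 - 3*y^2 + 3*y - 1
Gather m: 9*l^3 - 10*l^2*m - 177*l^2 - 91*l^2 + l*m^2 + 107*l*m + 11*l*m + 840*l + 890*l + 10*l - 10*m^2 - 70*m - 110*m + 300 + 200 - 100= 9*l^3 - 268*l^2 + 1740*l + m^2*(l - 10) + m*(-10*l^2 + 118*l - 180) + 400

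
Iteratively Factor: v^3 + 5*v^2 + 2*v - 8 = (v + 2)*(v^2 + 3*v - 4) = (v - 1)*(v + 2)*(v + 4)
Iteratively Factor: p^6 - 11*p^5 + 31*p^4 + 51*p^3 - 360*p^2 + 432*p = (p)*(p^5 - 11*p^4 + 31*p^3 + 51*p^2 - 360*p + 432) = p*(p - 3)*(p^4 - 8*p^3 + 7*p^2 + 72*p - 144) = p*(p - 4)*(p - 3)*(p^3 - 4*p^2 - 9*p + 36) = p*(p - 4)*(p - 3)*(p + 3)*(p^2 - 7*p + 12) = p*(p - 4)*(p - 3)^2*(p + 3)*(p - 4)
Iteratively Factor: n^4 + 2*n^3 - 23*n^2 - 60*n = (n - 5)*(n^3 + 7*n^2 + 12*n) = n*(n - 5)*(n^2 + 7*n + 12) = n*(n - 5)*(n + 3)*(n + 4)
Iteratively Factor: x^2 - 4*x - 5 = (x + 1)*(x - 5)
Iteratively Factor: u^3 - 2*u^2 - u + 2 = (u - 2)*(u^2 - 1) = (u - 2)*(u - 1)*(u + 1)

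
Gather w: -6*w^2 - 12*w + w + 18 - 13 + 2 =-6*w^2 - 11*w + 7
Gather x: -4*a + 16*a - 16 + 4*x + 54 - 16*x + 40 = 12*a - 12*x + 78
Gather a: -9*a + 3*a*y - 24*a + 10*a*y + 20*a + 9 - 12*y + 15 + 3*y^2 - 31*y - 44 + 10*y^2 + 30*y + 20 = a*(13*y - 13) + 13*y^2 - 13*y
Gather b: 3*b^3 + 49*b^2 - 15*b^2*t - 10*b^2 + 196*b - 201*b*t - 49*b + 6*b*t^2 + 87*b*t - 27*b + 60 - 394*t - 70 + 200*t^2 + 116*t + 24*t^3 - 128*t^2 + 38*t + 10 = 3*b^3 + b^2*(39 - 15*t) + b*(6*t^2 - 114*t + 120) + 24*t^3 + 72*t^2 - 240*t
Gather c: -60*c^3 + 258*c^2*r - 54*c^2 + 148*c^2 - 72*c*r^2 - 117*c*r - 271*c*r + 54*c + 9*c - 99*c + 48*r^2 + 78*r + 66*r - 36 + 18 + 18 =-60*c^3 + c^2*(258*r + 94) + c*(-72*r^2 - 388*r - 36) + 48*r^2 + 144*r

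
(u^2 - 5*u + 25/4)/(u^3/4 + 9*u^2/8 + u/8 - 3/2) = 2*(4*u^2 - 20*u + 25)/(2*u^3 + 9*u^2 + u - 12)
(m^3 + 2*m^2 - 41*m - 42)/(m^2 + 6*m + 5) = (m^2 + m - 42)/(m + 5)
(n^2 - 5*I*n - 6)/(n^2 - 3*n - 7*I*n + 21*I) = (n^2 - 5*I*n - 6)/(n^2 - 3*n - 7*I*n + 21*I)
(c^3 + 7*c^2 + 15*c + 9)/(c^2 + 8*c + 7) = (c^2 + 6*c + 9)/(c + 7)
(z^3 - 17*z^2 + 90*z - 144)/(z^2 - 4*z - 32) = (z^2 - 9*z + 18)/(z + 4)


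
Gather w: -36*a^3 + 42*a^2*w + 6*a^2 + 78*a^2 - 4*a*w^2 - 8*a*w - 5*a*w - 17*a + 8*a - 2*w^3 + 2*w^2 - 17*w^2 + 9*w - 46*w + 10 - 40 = -36*a^3 + 84*a^2 - 9*a - 2*w^3 + w^2*(-4*a - 15) + w*(42*a^2 - 13*a - 37) - 30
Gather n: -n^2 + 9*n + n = -n^2 + 10*n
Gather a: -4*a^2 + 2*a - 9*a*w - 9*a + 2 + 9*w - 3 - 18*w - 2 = -4*a^2 + a*(-9*w - 7) - 9*w - 3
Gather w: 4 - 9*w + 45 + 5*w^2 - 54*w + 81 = 5*w^2 - 63*w + 130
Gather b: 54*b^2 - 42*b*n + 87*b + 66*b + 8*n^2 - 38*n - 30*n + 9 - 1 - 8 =54*b^2 + b*(153 - 42*n) + 8*n^2 - 68*n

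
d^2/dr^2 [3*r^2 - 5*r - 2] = 6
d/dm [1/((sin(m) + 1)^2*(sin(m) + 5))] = -(3*sin(m) + 11)*cos(m)/((sin(m) + 1)^3*(sin(m) + 5)^2)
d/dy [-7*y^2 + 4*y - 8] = 4 - 14*y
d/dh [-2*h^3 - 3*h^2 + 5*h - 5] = -6*h^2 - 6*h + 5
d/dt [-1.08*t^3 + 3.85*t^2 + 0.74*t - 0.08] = -3.24*t^2 + 7.7*t + 0.74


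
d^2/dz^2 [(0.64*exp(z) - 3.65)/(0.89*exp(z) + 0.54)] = (1.940814 - 3.198749*exp(z))*exp(z)/(0.704969*exp(3*z) + 1.283202*exp(2*z) + 0.778572*exp(z) + 0.157464)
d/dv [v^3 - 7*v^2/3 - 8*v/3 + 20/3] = 3*v^2 - 14*v/3 - 8/3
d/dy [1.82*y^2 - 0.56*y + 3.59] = 3.64*y - 0.56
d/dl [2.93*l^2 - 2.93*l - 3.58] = 5.86*l - 2.93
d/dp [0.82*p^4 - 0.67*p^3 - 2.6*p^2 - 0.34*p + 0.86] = 3.28*p^3 - 2.01*p^2 - 5.2*p - 0.34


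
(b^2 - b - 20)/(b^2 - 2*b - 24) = (b - 5)/(b - 6)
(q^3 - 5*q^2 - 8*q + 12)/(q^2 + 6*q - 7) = (q^2 - 4*q - 12)/(q + 7)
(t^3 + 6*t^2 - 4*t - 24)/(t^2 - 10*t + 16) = (t^2 + 8*t + 12)/(t - 8)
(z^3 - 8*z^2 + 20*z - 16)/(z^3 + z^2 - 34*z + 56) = (z - 2)/(z + 7)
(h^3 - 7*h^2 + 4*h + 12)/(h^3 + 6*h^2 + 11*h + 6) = (h^2 - 8*h + 12)/(h^2 + 5*h + 6)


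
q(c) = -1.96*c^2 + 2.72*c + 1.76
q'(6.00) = -20.80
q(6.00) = -52.48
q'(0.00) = 2.72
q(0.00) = 1.76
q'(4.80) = -16.10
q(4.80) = -30.34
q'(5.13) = -17.39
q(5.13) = -35.87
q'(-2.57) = 12.79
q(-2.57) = -18.18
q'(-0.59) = 5.03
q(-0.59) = -0.53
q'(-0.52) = 4.76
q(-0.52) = -0.18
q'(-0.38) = 4.21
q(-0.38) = 0.44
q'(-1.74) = 9.54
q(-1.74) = -8.91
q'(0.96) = -1.04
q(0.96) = 2.56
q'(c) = 2.72 - 3.92*c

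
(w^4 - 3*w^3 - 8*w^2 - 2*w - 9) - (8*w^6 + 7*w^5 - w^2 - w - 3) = -8*w^6 - 7*w^5 + w^4 - 3*w^3 - 7*w^2 - w - 6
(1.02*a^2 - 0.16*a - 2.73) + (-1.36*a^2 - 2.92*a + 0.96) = -0.34*a^2 - 3.08*a - 1.77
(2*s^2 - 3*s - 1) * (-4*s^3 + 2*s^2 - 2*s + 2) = -8*s^5 + 16*s^4 - 6*s^3 + 8*s^2 - 4*s - 2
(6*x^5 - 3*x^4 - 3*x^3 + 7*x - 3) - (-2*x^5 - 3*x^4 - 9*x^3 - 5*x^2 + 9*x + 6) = 8*x^5 + 6*x^3 + 5*x^2 - 2*x - 9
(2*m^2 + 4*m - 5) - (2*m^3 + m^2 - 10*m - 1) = -2*m^3 + m^2 + 14*m - 4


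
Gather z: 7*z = 7*z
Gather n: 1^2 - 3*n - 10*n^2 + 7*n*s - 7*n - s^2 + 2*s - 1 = -10*n^2 + n*(7*s - 10) - s^2 + 2*s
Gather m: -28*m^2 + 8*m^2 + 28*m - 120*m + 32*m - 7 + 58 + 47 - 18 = -20*m^2 - 60*m + 80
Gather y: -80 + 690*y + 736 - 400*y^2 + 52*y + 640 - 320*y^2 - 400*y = -720*y^2 + 342*y + 1296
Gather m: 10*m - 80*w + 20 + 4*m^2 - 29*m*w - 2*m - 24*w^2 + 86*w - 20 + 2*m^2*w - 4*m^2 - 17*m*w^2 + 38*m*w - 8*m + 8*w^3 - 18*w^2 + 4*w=2*m^2*w + m*(-17*w^2 + 9*w) + 8*w^3 - 42*w^2 + 10*w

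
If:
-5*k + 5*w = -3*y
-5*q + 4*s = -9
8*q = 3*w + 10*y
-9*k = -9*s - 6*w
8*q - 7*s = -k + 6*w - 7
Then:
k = 4227/806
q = 4543/1209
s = 5917/2418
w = 1691/403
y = 325/186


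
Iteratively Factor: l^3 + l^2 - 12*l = (l)*(l^2 + l - 12) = l*(l + 4)*(l - 3)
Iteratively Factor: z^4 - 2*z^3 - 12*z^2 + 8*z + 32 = (z - 4)*(z^3 + 2*z^2 - 4*z - 8) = (z - 4)*(z + 2)*(z^2 - 4) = (z - 4)*(z - 2)*(z + 2)*(z + 2)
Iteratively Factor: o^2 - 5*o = (o - 5)*(o)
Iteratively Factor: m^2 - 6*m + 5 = (m - 5)*(m - 1)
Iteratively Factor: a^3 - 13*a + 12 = (a - 3)*(a^2 + 3*a - 4) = (a - 3)*(a - 1)*(a + 4)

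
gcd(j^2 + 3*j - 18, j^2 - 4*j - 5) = 1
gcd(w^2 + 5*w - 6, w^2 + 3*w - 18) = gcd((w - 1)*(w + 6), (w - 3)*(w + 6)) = w + 6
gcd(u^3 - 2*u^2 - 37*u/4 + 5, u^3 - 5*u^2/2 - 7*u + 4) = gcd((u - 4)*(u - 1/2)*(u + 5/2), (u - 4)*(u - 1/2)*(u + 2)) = u^2 - 9*u/2 + 2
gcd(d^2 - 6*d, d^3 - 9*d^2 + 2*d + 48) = 1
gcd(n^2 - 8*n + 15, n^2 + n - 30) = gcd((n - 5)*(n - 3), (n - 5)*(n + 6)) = n - 5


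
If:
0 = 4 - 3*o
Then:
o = 4/3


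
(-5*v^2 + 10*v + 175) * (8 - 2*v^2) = 10*v^4 - 20*v^3 - 390*v^2 + 80*v + 1400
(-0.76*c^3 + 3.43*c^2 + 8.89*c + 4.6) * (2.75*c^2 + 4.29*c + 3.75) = -2.09*c^5 + 6.1721*c^4 + 36.3122*c^3 + 63.6506*c^2 + 53.0715*c + 17.25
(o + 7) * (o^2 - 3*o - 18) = o^3 + 4*o^2 - 39*o - 126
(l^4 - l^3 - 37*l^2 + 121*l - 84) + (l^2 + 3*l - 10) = l^4 - l^3 - 36*l^2 + 124*l - 94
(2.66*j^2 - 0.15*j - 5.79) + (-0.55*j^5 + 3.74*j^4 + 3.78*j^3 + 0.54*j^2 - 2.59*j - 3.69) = -0.55*j^5 + 3.74*j^4 + 3.78*j^3 + 3.2*j^2 - 2.74*j - 9.48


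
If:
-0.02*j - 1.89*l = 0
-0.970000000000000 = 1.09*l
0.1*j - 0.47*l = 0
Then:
No Solution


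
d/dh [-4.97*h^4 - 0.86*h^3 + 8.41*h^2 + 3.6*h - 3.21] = -19.88*h^3 - 2.58*h^2 + 16.82*h + 3.6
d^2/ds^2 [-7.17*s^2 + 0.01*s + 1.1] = -14.3400000000000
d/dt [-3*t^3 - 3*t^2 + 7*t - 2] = -9*t^2 - 6*t + 7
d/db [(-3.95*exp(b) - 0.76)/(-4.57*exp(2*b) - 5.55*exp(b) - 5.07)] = (-18.0515*exp(2*b) - 6.9464*exp(b) + 15.8085)*exp(b)/(20.8849*exp(4*b) + 50.727*exp(3*b) + 77.1423*exp(2*b) + 56.277*exp(b) + 25.7049)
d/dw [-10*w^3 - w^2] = 2*w*(-15*w - 1)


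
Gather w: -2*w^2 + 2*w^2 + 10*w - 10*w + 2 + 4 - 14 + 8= 0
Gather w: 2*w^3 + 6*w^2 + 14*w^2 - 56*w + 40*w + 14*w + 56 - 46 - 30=2*w^3 + 20*w^2 - 2*w - 20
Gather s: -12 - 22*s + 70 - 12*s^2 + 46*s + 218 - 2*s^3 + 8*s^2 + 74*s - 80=-2*s^3 - 4*s^2 + 98*s + 196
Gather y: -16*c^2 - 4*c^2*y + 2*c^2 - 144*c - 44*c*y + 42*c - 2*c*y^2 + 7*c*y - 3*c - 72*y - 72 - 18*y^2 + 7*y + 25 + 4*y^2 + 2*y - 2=-14*c^2 - 105*c + y^2*(-2*c - 14) + y*(-4*c^2 - 37*c - 63) - 49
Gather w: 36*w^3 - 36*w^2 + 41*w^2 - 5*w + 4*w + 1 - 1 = 36*w^3 + 5*w^2 - w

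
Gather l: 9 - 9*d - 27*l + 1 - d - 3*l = -10*d - 30*l + 10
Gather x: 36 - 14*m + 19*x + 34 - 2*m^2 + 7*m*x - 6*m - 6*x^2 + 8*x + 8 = -2*m^2 - 20*m - 6*x^2 + x*(7*m + 27) + 78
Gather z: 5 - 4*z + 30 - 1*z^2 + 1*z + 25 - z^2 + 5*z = -2*z^2 + 2*z + 60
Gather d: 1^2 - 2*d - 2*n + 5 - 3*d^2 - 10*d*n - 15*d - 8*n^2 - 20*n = -3*d^2 + d*(-10*n - 17) - 8*n^2 - 22*n + 6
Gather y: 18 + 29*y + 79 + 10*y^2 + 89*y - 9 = 10*y^2 + 118*y + 88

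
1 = 1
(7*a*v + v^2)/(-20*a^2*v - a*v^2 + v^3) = (7*a + v)/(-20*a^2 - a*v + v^2)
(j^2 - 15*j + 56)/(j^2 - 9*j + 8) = (j - 7)/(j - 1)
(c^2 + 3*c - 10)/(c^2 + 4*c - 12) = (c + 5)/(c + 6)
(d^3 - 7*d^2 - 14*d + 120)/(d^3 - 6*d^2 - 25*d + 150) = (d + 4)/(d + 5)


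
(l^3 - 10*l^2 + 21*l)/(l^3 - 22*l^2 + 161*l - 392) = l*(l - 3)/(l^2 - 15*l + 56)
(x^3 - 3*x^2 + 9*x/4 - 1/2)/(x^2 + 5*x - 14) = (x^2 - x + 1/4)/(x + 7)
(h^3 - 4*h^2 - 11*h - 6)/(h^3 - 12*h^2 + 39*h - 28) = (h^3 - 4*h^2 - 11*h - 6)/(h^3 - 12*h^2 + 39*h - 28)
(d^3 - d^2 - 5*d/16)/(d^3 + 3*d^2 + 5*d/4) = (16*d^2 - 16*d - 5)/(4*(4*d^2 + 12*d + 5))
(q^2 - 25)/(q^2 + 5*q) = (q - 5)/q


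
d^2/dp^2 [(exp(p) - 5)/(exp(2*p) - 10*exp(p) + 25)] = (exp(p) + 5)*exp(p)/(exp(3*p) - 15*exp(2*p) + 75*exp(p) - 125)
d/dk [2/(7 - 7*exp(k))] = 1/(14*sinh(k/2)^2)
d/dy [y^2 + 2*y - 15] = 2*y + 2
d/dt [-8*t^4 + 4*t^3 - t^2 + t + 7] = -32*t^3 + 12*t^2 - 2*t + 1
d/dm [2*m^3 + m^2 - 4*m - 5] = 6*m^2 + 2*m - 4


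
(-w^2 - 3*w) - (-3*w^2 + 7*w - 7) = 2*w^2 - 10*w + 7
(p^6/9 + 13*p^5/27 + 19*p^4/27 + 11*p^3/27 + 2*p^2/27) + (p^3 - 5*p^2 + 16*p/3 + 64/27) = p^6/9 + 13*p^5/27 + 19*p^4/27 + 38*p^3/27 - 133*p^2/27 + 16*p/3 + 64/27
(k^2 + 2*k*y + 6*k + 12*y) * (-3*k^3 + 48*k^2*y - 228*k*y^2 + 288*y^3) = -3*k^5 + 42*k^4*y - 18*k^4 - 132*k^3*y^2 + 252*k^3*y - 168*k^2*y^3 - 792*k^2*y^2 + 576*k*y^4 - 1008*k*y^3 + 3456*y^4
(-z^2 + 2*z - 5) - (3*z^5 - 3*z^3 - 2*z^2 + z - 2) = -3*z^5 + 3*z^3 + z^2 + z - 3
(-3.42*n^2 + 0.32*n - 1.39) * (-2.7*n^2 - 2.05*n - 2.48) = 9.234*n^4 + 6.147*n^3 + 11.5786*n^2 + 2.0559*n + 3.4472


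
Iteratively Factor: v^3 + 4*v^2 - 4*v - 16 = (v + 2)*(v^2 + 2*v - 8) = (v - 2)*(v + 2)*(v + 4)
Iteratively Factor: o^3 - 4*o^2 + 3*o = (o - 1)*(o^2 - 3*o) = (o - 3)*(o - 1)*(o)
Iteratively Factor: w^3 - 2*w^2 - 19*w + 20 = (w + 4)*(w^2 - 6*w + 5) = (w - 5)*(w + 4)*(w - 1)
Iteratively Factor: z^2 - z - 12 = (z + 3)*(z - 4)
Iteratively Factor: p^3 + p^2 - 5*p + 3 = (p - 1)*(p^2 + 2*p - 3) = (p - 1)*(p + 3)*(p - 1)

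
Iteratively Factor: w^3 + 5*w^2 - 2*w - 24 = (w + 3)*(w^2 + 2*w - 8) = (w + 3)*(w + 4)*(w - 2)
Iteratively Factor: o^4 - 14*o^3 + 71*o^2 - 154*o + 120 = (o - 4)*(o^3 - 10*o^2 + 31*o - 30) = (o - 4)*(o - 3)*(o^2 - 7*o + 10) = (o - 5)*(o - 4)*(o - 3)*(o - 2)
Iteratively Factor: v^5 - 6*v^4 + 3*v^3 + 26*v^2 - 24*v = (v + 2)*(v^4 - 8*v^3 + 19*v^2 - 12*v) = v*(v + 2)*(v^3 - 8*v^2 + 19*v - 12) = v*(v - 3)*(v + 2)*(v^2 - 5*v + 4) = v*(v - 3)*(v - 1)*(v + 2)*(v - 4)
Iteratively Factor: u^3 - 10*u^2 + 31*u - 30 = (u - 3)*(u^2 - 7*u + 10) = (u - 5)*(u - 3)*(u - 2)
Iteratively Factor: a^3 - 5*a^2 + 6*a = (a - 2)*(a^2 - 3*a) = (a - 3)*(a - 2)*(a)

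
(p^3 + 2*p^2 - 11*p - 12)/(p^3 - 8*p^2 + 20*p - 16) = (p^3 + 2*p^2 - 11*p - 12)/(p^3 - 8*p^2 + 20*p - 16)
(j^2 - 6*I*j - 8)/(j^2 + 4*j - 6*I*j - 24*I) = (j^2 - 6*I*j - 8)/(j^2 + j*(4 - 6*I) - 24*I)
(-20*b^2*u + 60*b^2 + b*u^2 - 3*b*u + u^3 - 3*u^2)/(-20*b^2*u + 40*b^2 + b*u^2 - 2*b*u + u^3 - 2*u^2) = (u - 3)/(u - 2)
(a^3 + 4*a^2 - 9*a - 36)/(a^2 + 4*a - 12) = (a^3 + 4*a^2 - 9*a - 36)/(a^2 + 4*a - 12)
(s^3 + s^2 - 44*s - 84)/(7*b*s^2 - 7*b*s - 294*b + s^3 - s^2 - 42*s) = (s + 2)/(7*b + s)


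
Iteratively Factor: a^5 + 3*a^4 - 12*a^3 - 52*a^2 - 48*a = (a + 2)*(a^4 + a^3 - 14*a^2 - 24*a) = (a + 2)^2*(a^3 - a^2 - 12*a) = (a + 2)^2*(a + 3)*(a^2 - 4*a) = a*(a + 2)^2*(a + 3)*(a - 4)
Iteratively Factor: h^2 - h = (h - 1)*(h)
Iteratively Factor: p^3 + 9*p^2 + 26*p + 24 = (p + 2)*(p^2 + 7*p + 12) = (p + 2)*(p + 4)*(p + 3)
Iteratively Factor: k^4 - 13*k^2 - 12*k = (k + 1)*(k^3 - k^2 - 12*k) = (k + 1)*(k + 3)*(k^2 - 4*k) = (k - 4)*(k + 1)*(k + 3)*(k)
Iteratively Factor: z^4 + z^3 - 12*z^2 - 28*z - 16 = (z + 2)*(z^3 - z^2 - 10*z - 8) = (z - 4)*(z + 2)*(z^2 + 3*z + 2) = (z - 4)*(z + 1)*(z + 2)*(z + 2)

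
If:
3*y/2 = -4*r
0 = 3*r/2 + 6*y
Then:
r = 0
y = 0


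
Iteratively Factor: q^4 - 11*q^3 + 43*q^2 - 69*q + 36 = (q - 3)*(q^3 - 8*q^2 + 19*q - 12) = (q - 4)*(q - 3)*(q^2 - 4*q + 3) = (q - 4)*(q - 3)^2*(q - 1)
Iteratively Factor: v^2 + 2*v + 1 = (v + 1)*(v + 1)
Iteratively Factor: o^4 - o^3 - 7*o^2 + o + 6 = (o + 2)*(o^3 - 3*o^2 - o + 3) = (o + 1)*(o + 2)*(o^2 - 4*o + 3) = (o - 3)*(o + 1)*(o + 2)*(o - 1)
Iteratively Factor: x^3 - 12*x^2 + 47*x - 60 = (x - 5)*(x^2 - 7*x + 12) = (x - 5)*(x - 3)*(x - 4)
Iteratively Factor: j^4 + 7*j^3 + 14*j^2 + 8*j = (j + 4)*(j^3 + 3*j^2 + 2*j) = j*(j + 4)*(j^2 + 3*j + 2) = j*(j + 1)*(j + 4)*(j + 2)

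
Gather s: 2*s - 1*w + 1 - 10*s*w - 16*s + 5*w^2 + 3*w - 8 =s*(-10*w - 14) + 5*w^2 + 2*w - 7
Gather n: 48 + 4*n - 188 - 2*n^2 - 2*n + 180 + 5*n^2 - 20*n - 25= 3*n^2 - 18*n + 15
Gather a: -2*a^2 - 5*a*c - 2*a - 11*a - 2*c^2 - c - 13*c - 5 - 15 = -2*a^2 + a*(-5*c - 13) - 2*c^2 - 14*c - 20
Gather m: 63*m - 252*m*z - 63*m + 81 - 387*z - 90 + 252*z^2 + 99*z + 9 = -252*m*z + 252*z^2 - 288*z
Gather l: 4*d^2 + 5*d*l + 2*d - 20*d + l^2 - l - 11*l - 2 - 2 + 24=4*d^2 - 18*d + l^2 + l*(5*d - 12) + 20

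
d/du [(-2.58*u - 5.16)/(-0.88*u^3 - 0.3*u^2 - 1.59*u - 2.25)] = (2.2704*u^3 + 0.774*u^2 + 4.1022*u - (2.58*u + 5.16)*(2.64*u^2 + 0.6*u + 1.59) + 5.805)/(0.88*u^3 + 0.3*u^2 + 1.59*u + 2.25)^2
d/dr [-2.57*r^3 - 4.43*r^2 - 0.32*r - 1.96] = -7.71*r^2 - 8.86*r - 0.32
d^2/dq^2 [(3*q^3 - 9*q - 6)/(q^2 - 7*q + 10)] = 216/(q^3 - 15*q^2 + 75*q - 125)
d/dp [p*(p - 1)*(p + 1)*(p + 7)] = 4*p^3 + 21*p^2 - 2*p - 7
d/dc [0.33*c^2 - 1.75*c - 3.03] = 0.66*c - 1.75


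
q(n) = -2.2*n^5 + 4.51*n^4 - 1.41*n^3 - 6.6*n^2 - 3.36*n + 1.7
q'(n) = -11.0*n^4 + 18.04*n^3 - 4.23*n^2 - 13.2*n - 3.36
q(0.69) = -3.55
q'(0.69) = -11.05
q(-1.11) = 9.78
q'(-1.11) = -35.29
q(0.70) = -3.66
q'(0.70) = -11.13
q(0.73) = -3.99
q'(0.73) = -11.36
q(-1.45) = 31.03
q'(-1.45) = -96.74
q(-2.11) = 174.05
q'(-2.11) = -381.84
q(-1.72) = 67.72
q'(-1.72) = -181.24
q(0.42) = -0.87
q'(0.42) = -8.66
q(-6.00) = 23040.98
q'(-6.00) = -18229.08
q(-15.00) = 1902269.60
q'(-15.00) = -618517.11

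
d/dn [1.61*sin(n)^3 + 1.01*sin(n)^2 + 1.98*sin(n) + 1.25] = (4.83*sin(n)^2 + 2.02*sin(n) + 1.98)*cos(n)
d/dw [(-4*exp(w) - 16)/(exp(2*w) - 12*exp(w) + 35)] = 4*(2*(exp(w) - 6)*(exp(w) + 4) - exp(2*w) + 12*exp(w) - 35)*exp(w)/(exp(2*w) - 12*exp(w) + 35)^2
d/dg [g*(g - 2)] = 2*g - 2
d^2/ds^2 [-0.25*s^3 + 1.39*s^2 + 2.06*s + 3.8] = 2.78 - 1.5*s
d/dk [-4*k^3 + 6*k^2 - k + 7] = -12*k^2 + 12*k - 1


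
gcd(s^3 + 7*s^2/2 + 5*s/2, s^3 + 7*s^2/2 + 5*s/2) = s^3 + 7*s^2/2 + 5*s/2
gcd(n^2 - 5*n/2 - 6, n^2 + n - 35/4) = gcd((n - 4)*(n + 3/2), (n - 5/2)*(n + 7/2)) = 1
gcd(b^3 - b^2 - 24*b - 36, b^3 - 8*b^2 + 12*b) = b - 6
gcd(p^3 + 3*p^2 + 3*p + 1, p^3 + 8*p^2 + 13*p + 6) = p^2 + 2*p + 1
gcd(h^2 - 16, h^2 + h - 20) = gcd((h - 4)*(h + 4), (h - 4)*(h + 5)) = h - 4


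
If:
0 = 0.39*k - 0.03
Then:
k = 0.08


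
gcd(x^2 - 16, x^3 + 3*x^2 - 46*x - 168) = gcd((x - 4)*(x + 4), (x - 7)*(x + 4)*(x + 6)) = x + 4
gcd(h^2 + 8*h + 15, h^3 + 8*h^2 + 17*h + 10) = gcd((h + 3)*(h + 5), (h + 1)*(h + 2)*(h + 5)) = h + 5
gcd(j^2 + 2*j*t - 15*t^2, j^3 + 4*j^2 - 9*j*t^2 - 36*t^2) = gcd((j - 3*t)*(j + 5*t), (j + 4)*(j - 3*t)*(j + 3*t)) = -j + 3*t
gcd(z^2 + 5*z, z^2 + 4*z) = z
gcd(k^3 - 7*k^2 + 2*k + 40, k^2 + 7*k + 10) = k + 2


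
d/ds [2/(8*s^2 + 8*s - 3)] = 16*(-2*s - 1)/(8*s^2 + 8*s - 3)^2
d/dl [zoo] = 0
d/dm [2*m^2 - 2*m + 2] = 4*m - 2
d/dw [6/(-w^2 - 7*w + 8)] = 6*(2*w + 7)/(w^2 + 7*w - 8)^2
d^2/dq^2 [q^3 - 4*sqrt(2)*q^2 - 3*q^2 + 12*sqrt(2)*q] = 6*q - 8*sqrt(2) - 6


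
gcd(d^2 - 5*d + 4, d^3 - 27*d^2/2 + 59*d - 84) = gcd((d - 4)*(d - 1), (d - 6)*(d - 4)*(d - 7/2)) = d - 4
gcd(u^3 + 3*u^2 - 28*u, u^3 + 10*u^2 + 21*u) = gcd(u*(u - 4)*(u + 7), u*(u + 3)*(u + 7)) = u^2 + 7*u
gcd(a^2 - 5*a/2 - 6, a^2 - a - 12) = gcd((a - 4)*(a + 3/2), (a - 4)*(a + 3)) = a - 4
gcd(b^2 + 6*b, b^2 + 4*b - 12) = b + 6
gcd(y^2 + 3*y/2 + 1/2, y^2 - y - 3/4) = y + 1/2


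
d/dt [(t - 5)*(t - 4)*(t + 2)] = 3*t^2 - 14*t + 2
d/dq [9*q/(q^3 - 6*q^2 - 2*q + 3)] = 9*(-2*q^3 + 6*q^2 + 3)/(q^6 - 12*q^5 + 32*q^4 + 30*q^3 - 32*q^2 - 12*q + 9)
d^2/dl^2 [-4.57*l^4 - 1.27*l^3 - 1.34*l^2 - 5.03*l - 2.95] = -54.84*l^2 - 7.62*l - 2.68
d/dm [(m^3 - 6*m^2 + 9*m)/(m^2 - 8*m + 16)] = (m^3 - 12*m^2 + 39*m - 36)/(m^3 - 12*m^2 + 48*m - 64)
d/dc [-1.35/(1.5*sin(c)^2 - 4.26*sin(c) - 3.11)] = (4.05*sin(c) - 5.751)*cos(c)/(-1.5*sin(c)^2 + 4.26*sin(c) + 3.11)^2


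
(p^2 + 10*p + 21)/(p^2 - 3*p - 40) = (p^2 + 10*p + 21)/(p^2 - 3*p - 40)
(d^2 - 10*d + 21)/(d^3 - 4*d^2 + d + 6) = (d - 7)/(d^2 - d - 2)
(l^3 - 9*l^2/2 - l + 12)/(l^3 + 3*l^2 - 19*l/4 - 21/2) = 2*(l - 4)/(2*l + 7)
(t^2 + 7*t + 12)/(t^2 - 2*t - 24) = (t + 3)/(t - 6)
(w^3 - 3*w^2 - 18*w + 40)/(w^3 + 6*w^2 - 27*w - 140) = (w - 2)/(w + 7)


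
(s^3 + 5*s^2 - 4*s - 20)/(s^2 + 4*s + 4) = (s^2 + 3*s - 10)/(s + 2)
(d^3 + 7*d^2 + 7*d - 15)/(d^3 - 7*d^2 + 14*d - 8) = (d^2 + 8*d + 15)/(d^2 - 6*d + 8)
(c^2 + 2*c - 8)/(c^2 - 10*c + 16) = (c + 4)/(c - 8)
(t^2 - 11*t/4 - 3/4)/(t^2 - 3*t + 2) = (4*t^2 - 11*t - 3)/(4*(t^2 - 3*t + 2))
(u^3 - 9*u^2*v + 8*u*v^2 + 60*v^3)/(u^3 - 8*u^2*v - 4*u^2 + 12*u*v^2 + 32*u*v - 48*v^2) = (u^2 - 3*u*v - 10*v^2)/(u^2 - 2*u*v - 4*u + 8*v)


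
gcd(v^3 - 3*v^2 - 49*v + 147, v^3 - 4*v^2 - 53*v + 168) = v^2 + 4*v - 21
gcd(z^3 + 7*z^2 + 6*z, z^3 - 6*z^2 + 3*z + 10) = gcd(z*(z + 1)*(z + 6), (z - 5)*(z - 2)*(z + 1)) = z + 1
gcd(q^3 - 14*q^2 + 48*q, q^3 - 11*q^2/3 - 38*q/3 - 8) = q - 6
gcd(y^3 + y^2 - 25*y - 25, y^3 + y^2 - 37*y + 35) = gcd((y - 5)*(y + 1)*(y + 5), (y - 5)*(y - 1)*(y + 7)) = y - 5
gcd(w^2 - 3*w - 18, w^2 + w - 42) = w - 6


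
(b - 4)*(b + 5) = b^2 + b - 20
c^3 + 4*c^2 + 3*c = c*(c + 1)*(c + 3)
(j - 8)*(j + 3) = j^2 - 5*j - 24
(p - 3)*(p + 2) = p^2 - p - 6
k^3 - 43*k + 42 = (k - 6)*(k - 1)*(k + 7)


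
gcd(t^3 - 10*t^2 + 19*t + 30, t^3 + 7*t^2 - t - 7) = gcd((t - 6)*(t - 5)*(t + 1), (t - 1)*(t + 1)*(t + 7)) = t + 1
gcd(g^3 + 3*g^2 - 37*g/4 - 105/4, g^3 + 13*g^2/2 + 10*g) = g + 5/2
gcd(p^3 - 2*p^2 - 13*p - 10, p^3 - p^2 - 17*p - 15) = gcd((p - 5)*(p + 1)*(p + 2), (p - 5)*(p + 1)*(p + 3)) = p^2 - 4*p - 5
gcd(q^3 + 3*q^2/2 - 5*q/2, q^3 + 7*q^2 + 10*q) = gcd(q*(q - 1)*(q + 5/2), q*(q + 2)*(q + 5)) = q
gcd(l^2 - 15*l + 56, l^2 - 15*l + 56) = l^2 - 15*l + 56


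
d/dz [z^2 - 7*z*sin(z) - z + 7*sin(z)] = -7*z*cos(z) + 2*z + 7*sqrt(2)*cos(z + pi/4) - 1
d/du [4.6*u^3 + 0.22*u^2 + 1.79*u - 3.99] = 13.8*u^2 + 0.44*u + 1.79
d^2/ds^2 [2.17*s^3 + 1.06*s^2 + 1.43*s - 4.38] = 13.02*s + 2.12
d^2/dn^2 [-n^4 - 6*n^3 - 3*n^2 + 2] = -12*n^2 - 36*n - 6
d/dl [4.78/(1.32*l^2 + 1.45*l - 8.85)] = (-12.6192*l - 6.931)/(1.32*l^2 + 1.45*l - 8.85)^2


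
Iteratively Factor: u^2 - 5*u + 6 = (u - 3)*(u - 2)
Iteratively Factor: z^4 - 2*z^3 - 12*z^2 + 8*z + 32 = (z - 2)*(z^3 - 12*z - 16) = (z - 4)*(z - 2)*(z^2 + 4*z + 4) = (z - 4)*(z - 2)*(z + 2)*(z + 2)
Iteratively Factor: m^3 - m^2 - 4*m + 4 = (m + 2)*(m^2 - 3*m + 2) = (m - 1)*(m + 2)*(m - 2)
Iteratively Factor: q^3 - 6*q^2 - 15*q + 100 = (q - 5)*(q^2 - q - 20) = (q - 5)*(q + 4)*(q - 5)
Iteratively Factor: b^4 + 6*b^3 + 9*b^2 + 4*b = (b + 1)*(b^3 + 5*b^2 + 4*b) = (b + 1)*(b + 4)*(b^2 + b) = b*(b + 1)*(b + 4)*(b + 1)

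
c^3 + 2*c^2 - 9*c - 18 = (c - 3)*(c + 2)*(c + 3)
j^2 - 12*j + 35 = (j - 7)*(j - 5)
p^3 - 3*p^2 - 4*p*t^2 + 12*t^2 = (p - 3)*(p - 2*t)*(p + 2*t)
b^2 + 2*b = b*(b + 2)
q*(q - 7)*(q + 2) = q^3 - 5*q^2 - 14*q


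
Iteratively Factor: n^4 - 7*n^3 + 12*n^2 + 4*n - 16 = (n - 2)*(n^3 - 5*n^2 + 2*n + 8) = (n - 4)*(n - 2)*(n^2 - n - 2) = (n - 4)*(n - 2)*(n + 1)*(n - 2)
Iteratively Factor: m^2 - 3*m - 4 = (m + 1)*(m - 4)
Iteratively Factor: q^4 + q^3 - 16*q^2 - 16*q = (q - 4)*(q^3 + 5*q^2 + 4*q) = q*(q - 4)*(q^2 + 5*q + 4) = q*(q - 4)*(q + 4)*(q + 1)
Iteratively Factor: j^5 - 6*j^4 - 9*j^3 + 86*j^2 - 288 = (j + 2)*(j^4 - 8*j^3 + 7*j^2 + 72*j - 144) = (j - 4)*(j + 2)*(j^3 - 4*j^2 - 9*j + 36) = (j - 4)*(j + 2)*(j + 3)*(j^2 - 7*j + 12) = (j - 4)*(j - 3)*(j + 2)*(j + 3)*(j - 4)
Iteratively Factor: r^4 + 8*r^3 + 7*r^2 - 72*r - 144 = (r - 3)*(r^3 + 11*r^2 + 40*r + 48) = (r - 3)*(r + 3)*(r^2 + 8*r + 16) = (r - 3)*(r + 3)*(r + 4)*(r + 4)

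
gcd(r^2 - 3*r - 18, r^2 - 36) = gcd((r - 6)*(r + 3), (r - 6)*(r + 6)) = r - 6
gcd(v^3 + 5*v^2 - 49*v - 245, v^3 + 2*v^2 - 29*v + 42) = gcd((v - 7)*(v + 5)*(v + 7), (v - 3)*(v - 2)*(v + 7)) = v + 7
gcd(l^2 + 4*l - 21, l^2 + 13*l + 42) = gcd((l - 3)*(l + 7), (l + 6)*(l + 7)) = l + 7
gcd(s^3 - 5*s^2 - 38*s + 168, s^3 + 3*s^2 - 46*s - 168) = s^2 - s - 42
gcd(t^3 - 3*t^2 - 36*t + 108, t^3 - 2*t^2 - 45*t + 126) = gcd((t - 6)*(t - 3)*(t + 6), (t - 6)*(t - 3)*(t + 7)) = t^2 - 9*t + 18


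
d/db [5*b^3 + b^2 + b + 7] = 15*b^2 + 2*b + 1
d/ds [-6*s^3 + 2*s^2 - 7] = 2*s*(2 - 9*s)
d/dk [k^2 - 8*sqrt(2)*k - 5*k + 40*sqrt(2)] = 2*k - 8*sqrt(2) - 5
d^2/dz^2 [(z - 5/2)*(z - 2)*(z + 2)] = 6*z - 5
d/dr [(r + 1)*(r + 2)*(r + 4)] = 3*r^2 + 14*r + 14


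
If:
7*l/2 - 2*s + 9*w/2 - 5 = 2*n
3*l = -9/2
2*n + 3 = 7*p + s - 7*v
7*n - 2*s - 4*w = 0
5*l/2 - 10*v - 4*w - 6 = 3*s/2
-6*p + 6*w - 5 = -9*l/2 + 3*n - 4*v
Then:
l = -3/2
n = 16570/9723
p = -32339/25928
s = -544/9723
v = -56283/25928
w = 19513/6482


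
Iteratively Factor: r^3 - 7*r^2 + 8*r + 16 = (r + 1)*(r^2 - 8*r + 16) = (r - 4)*(r + 1)*(r - 4)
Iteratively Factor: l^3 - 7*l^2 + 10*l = (l - 5)*(l^2 - 2*l) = l*(l - 5)*(l - 2)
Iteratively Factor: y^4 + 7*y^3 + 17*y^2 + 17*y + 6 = (y + 1)*(y^3 + 6*y^2 + 11*y + 6) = (y + 1)*(y + 3)*(y^2 + 3*y + 2) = (y + 1)*(y + 2)*(y + 3)*(y + 1)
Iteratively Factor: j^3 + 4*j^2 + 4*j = (j + 2)*(j^2 + 2*j) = (j + 2)^2*(j)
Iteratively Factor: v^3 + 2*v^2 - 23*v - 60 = (v + 4)*(v^2 - 2*v - 15) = (v - 5)*(v + 4)*(v + 3)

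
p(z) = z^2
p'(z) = 2*z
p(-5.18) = 26.83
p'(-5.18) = -10.36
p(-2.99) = 8.94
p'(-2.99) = -5.98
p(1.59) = 2.53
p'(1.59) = 3.18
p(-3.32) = 11.02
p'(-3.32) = -6.64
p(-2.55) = 6.50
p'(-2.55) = -5.10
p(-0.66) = 0.44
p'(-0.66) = -1.32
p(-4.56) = 20.79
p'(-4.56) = -9.12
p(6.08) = 36.97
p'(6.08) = 12.16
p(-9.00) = 81.00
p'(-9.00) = -18.00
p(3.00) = 9.00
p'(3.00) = 6.00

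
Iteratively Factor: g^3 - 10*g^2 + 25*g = (g)*(g^2 - 10*g + 25) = g*(g - 5)*(g - 5)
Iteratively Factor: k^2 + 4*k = (k)*(k + 4)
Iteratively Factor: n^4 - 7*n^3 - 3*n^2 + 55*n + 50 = (n - 5)*(n^3 - 2*n^2 - 13*n - 10) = (n - 5)*(n + 2)*(n^2 - 4*n - 5) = (n - 5)*(n + 1)*(n + 2)*(n - 5)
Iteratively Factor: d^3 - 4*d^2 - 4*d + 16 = (d - 2)*(d^2 - 2*d - 8) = (d - 2)*(d + 2)*(d - 4)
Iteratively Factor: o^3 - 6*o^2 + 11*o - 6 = (o - 2)*(o^2 - 4*o + 3) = (o - 2)*(o - 1)*(o - 3)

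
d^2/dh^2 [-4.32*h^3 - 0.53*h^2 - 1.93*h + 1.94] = -25.92*h - 1.06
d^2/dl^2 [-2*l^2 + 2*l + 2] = -4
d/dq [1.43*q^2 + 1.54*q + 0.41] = 2.86*q + 1.54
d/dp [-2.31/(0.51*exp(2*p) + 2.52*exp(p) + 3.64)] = (2.3562*exp(p) + 5.8212)*exp(p)/(0.51*exp(2*p) + 2.52*exp(p) + 3.64)^2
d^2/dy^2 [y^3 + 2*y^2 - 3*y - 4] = 6*y + 4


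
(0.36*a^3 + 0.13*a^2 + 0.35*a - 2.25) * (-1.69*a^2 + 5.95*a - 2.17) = -0.6084*a^5 + 1.9223*a^4 - 0.5992*a^3 + 5.6029*a^2 - 14.147*a + 4.8825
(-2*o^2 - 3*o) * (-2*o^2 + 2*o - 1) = 4*o^4 + 2*o^3 - 4*o^2 + 3*o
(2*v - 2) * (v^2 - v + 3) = 2*v^3 - 4*v^2 + 8*v - 6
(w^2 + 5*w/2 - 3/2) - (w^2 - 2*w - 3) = 9*w/2 + 3/2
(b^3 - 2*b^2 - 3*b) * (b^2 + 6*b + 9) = b^5 + 4*b^4 - 6*b^3 - 36*b^2 - 27*b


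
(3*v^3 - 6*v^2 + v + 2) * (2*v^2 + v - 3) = 6*v^5 - 9*v^4 - 13*v^3 + 23*v^2 - v - 6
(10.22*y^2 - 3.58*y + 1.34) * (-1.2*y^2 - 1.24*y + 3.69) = -12.264*y^4 - 8.3768*y^3 + 40.543*y^2 - 14.8718*y + 4.9446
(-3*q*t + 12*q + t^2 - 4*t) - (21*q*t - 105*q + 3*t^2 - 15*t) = -24*q*t + 117*q - 2*t^2 + 11*t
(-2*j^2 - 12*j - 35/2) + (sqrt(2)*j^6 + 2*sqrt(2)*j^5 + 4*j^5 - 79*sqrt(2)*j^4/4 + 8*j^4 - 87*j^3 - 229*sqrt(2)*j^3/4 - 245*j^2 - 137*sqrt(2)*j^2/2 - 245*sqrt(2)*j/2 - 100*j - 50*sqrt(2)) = sqrt(2)*j^6 + 2*sqrt(2)*j^5 + 4*j^5 - 79*sqrt(2)*j^4/4 + 8*j^4 - 87*j^3 - 229*sqrt(2)*j^3/4 - 247*j^2 - 137*sqrt(2)*j^2/2 - 245*sqrt(2)*j/2 - 112*j - 50*sqrt(2) - 35/2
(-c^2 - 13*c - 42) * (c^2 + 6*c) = -c^4 - 19*c^3 - 120*c^2 - 252*c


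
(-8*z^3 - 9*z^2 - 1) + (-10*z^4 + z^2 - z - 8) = -10*z^4 - 8*z^3 - 8*z^2 - z - 9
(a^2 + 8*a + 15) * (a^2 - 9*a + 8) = a^4 - a^3 - 49*a^2 - 71*a + 120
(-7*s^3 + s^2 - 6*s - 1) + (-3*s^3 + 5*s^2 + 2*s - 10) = -10*s^3 + 6*s^2 - 4*s - 11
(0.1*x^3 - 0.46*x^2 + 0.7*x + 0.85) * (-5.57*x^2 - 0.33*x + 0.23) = -0.557*x^5 + 2.5292*x^4 - 3.7242*x^3 - 5.0713*x^2 - 0.1195*x + 0.1955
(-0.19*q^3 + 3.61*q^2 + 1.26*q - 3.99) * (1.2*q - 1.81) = -0.228*q^4 + 4.6759*q^3 - 5.0221*q^2 - 7.0686*q + 7.2219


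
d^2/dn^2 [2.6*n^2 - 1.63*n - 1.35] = 5.20000000000000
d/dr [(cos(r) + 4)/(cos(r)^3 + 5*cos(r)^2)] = (17*cos(r) + cos(2*r) + 41)*sin(r)/((cos(r) + 5)^2*cos(r)^3)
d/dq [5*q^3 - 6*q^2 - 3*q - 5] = 15*q^2 - 12*q - 3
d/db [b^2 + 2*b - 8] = 2*b + 2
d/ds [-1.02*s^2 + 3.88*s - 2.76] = 3.88 - 2.04*s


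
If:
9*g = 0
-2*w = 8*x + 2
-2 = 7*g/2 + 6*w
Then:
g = 0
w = -1/3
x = -1/6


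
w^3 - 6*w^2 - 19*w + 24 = (w - 8)*(w - 1)*(w + 3)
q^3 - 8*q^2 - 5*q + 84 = (q - 7)*(q - 4)*(q + 3)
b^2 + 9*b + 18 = (b + 3)*(b + 6)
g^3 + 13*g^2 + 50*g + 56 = (g + 2)*(g + 4)*(g + 7)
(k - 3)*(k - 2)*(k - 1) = k^3 - 6*k^2 + 11*k - 6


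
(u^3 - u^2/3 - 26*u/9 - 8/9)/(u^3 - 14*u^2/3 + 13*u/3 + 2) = (u + 4/3)/(u - 3)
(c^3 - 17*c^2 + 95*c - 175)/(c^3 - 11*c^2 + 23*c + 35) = (c - 5)/(c + 1)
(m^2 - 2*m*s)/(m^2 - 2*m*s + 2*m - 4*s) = m/(m + 2)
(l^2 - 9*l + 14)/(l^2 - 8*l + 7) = (l - 2)/(l - 1)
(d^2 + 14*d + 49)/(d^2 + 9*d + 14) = (d + 7)/(d + 2)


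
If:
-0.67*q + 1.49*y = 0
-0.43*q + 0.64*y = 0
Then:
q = 0.00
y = 0.00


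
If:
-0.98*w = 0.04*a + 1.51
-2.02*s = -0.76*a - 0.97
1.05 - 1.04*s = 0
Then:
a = 1.41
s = 1.01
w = -1.60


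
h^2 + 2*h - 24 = (h - 4)*(h + 6)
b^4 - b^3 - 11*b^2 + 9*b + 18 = (b - 3)*(b - 2)*(b + 1)*(b + 3)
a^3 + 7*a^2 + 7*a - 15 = (a - 1)*(a + 3)*(a + 5)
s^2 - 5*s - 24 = (s - 8)*(s + 3)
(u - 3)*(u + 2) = u^2 - u - 6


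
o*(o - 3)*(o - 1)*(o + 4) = o^4 - 13*o^2 + 12*o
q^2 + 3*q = q*(q + 3)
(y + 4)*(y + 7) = y^2 + 11*y + 28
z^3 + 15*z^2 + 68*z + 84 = (z + 2)*(z + 6)*(z + 7)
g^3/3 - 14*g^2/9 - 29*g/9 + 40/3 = (g/3 + 1)*(g - 5)*(g - 8/3)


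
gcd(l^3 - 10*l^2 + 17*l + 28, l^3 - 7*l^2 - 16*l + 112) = l^2 - 11*l + 28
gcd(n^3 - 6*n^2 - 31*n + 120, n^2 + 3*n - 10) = n + 5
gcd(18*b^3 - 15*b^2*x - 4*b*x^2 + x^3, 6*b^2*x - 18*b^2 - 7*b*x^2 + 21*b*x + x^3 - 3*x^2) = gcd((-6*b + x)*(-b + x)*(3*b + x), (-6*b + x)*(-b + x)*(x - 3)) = 6*b^2 - 7*b*x + x^2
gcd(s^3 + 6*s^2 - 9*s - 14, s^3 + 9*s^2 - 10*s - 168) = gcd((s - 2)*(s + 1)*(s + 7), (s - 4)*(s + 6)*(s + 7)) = s + 7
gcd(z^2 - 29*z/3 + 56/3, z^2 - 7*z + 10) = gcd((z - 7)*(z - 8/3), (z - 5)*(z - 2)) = 1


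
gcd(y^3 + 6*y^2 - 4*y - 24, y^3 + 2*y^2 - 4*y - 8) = y^2 - 4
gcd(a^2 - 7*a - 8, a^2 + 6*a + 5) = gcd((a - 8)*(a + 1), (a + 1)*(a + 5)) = a + 1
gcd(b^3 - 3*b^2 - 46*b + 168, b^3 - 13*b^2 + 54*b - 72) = b^2 - 10*b + 24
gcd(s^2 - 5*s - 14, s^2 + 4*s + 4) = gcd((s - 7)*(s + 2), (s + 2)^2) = s + 2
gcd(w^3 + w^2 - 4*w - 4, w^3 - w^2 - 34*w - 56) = w + 2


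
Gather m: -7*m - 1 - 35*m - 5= -42*m - 6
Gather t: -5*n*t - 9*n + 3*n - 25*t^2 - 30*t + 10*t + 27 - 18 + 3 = -6*n - 25*t^2 + t*(-5*n - 20) + 12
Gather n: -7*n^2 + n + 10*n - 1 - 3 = -7*n^2 + 11*n - 4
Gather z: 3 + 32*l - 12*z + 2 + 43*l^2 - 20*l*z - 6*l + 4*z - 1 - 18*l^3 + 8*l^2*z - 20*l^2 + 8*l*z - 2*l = -18*l^3 + 23*l^2 + 24*l + z*(8*l^2 - 12*l - 8) + 4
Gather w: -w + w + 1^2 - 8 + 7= 0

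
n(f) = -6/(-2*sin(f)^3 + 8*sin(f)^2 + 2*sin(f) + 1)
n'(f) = -6*(6*sin(f)^2*cos(f) - 16*sin(f)*cos(f) - 2*cos(f))/(-2*sin(f)^3 + 8*sin(f)^2 + 2*sin(f) + 1)^2 = 12*(16*sin(2*f) + cos(f) + 3*cos(3*f))/(-sin(f) - sin(3*f) + 8*cos(2*f) - 10)^2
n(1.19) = -0.74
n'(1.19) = 0.39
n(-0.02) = -6.23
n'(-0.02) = 10.85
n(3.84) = -1.69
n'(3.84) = 3.92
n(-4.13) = -0.85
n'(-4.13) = -0.73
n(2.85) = -2.74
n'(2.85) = -7.32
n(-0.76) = -1.47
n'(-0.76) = -3.11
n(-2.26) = -1.17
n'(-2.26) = 2.01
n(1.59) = -0.67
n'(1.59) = -0.02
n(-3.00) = -6.80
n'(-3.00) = 2.88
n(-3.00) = -6.80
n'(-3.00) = 2.88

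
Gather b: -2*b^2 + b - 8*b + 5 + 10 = -2*b^2 - 7*b + 15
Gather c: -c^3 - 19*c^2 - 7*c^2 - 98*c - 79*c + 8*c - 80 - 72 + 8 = -c^3 - 26*c^2 - 169*c - 144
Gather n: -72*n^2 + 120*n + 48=-72*n^2 + 120*n + 48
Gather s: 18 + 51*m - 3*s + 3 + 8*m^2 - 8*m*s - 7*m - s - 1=8*m^2 + 44*m + s*(-8*m - 4) + 20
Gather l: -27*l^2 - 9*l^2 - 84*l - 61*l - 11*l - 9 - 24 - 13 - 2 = -36*l^2 - 156*l - 48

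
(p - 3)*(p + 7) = p^2 + 4*p - 21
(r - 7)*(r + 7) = r^2 - 49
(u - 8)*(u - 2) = u^2 - 10*u + 16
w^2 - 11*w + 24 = (w - 8)*(w - 3)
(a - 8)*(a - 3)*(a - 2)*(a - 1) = a^4 - 14*a^3 + 59*a^2 - 94*a + 48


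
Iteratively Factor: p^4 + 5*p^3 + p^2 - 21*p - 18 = (p + 1)*(p^3 + 4*p^2 - 3*p - 18) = (p - 2)*(p + 1)*(p^2 + 6*p + 9) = (p - 2)*(p + 1)*(p + 3)*(p + 3)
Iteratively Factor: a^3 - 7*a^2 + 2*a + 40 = (a - 4)*(a^2 - 3*a - 10) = (a - 4)*(a + 2)*(a - 5)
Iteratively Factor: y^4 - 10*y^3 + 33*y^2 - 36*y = (y)*(y^3 - 10*y^2 + 33*y - 36) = y*(y - 3)*(y^2 - 7*y + 12) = y*(y - 3)^2*(y - 4)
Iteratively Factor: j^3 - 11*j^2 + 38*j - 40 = (j - 5)*(j^2 - 6*j + 8) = (j - 5)*(j - 4)*(j - 2)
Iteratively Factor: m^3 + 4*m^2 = (m)*(m^2 + 4*m) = m*(m + 4)*(m)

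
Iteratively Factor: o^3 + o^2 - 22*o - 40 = (o + 2)*(o^2 - o - 20) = (o - 5)*(o + 2)*(o + 4)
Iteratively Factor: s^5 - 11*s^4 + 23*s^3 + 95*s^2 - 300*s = (s)*(s^4 - 11*s^3 + 23*s^2 + 95*s - 300) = s*(s + 3)*(s^3 - 14*s^2 + 65*s - 100) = s*(s - 4)*(s + 3)*(s^2 - 10*s + 25) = s*(s - 5)*(s - 4)*(s + 3)*(s - 5)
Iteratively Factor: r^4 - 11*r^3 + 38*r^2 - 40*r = (r)*(r^3 - 11*r^2 + 38*r - 40) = r*(r - 5)*(r^2 - 6*r + 8) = r*(r - 5)*(r - 2)*(r - 4)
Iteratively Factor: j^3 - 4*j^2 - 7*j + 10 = (j + 2)*(j^2 - 6*j + 5) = (j - 5)*(j + 2)*(j - 1)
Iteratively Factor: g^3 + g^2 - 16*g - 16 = (g + 4)*(g^2 - 3*g - 4) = (g + 1)*(g + 4)*(g - 4)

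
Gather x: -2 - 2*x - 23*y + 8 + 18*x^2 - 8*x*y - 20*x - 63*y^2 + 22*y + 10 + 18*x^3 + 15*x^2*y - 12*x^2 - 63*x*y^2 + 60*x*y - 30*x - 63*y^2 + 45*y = 18*x^3 + x^2*(15*y + 6) + x*(-63*y^2 + 52*y - 52) - 126*y^2 + 44*y + 16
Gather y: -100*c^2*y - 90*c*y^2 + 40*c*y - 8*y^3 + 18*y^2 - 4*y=-8*y^3 + y^2*(18 - 90*c) + y*(-100*c^2 + 40*c - 4)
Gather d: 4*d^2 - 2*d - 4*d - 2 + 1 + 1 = 4*d^2 - 6*d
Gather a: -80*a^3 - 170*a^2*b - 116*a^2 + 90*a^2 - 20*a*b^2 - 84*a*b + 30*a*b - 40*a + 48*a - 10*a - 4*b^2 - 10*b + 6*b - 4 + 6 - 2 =-80*a^3 + a^2*(-170*b - 26) + a*(-20*b^2 - 54*b - 2) - 4*b^2 - 4*b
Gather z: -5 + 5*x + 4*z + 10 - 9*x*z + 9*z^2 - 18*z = 5*x + 9*z^2 + z*(-9*x - 14) + 5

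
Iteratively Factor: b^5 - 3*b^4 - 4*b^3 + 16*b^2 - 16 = (b + 2)*(b^4 - 5*b^3 + 6*b^2 + 4*b - 8) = (b - 2)*(b + 2)*(b^3 - 3*b^2 + 4) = (b - 2)*(b + 1)*(b + 2)*(b^2 - 4*b + 4) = (b - 2)^2*(b + 1)*(b + 2)*(b - 2)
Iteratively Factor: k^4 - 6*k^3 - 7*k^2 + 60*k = (k + 3)*(k^3 - 9*k^2 + 20*k) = k*(k + 3)*(k^2 - 9*k + 20) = k*(k - 5)*(k + 3)*(k - 4)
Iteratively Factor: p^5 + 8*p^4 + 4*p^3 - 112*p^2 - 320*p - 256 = (p + 2)*(p^4 + 6*p^3 - 8*p^2 - 96*p - 128) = (p + 2)*(p + 4)*(p^3 + 2*p^2 - 16*p - 32) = (p + 2)^2*(p + 4)*(p^2 - 16) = (p + 2)^2*(p + 4)^2*(p - 4)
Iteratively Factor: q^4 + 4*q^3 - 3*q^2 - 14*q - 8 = (q + 1)*(q^3 + 3*q^2 - 6*q - 8) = (q + 1)*(q + 4)*(q^2 - q - 2) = (q + 1)^2*(q + 4)*(q - 2)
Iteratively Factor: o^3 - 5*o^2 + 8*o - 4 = (o - 1)*(o^2 - 4*o + 4) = (o - 2)*(o - 1)*(o - 2)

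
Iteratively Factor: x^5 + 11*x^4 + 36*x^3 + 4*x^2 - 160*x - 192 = (x + 2)*(x^4 + 9*x^3 + 18*x^2 - 32*x - 96) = (x + 2)*(x + 4)*(x^3 + 5*x^2 - 2*x - 24) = (x + 2)*(x + 3)*(x + 4)*(x^2 + 2*x - 8) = (x + 2)*(x + 3)*(x + 4)^2*(x - 2)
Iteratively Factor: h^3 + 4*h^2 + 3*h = (h + 3)*(h^2 + h) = (h + 1)*(h + 3)*(h)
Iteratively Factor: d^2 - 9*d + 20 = (d - 5)*(d - 4)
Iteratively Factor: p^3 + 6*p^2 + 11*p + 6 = (p + 2)*(p^2 + 4*p + 3) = (p + 1)*(p + 2)*(p + 3)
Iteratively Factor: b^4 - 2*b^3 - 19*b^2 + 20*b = (b + 4)*(b^3 - 6*b^2 + 5*b) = (b - 5)*(b + 4)*(b^2 - b) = (b - 5)*(b - 1)*(b + 4)*(b)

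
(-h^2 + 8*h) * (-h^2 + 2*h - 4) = h^4 - 10*h^3 + 20*h^2 - 32*h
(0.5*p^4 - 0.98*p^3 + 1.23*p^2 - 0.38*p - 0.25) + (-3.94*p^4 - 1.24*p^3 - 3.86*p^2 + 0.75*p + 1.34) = -3.44*p^4 - 2.22*p^3 - 2.63*p^2 + 0.37*p + 1.09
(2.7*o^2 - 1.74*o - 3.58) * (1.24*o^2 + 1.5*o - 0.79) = 3.348*o^4 + 1.8924*o^3 - 9.1822*o^2 - 3.9954*o + 2.8282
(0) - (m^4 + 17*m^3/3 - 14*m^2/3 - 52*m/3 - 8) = -m^4 - 17*m^3/3 + 14*m^2/3 + 52*m/3 + 8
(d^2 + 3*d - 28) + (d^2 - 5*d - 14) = 2*d^2 - 2*d - 42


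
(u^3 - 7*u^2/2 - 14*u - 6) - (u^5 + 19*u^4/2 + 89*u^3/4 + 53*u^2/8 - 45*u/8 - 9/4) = -u^5 - 19*u^4/2 - 85*u^3/4 - 81*u^2/8 - 67*u/8 - 15/4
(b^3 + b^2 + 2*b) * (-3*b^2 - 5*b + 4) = -3*b^5 - 8*b^4 - 7*b^3 - 6*b^2 + 8*b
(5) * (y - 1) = 5*y - 5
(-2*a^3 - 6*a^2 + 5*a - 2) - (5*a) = -2*a^3 - 6*a^2 - 2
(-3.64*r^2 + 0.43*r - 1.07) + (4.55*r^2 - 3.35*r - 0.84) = 0.91*r^2 - 2.92*r - 1.91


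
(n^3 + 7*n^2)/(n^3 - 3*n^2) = (n + 7)/(n - 3)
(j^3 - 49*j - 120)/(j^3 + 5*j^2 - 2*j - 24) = (j^2 - 3*j - 40)/(j^2 + 2*j - 8)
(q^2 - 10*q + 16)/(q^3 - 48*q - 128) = (q - 2)/(q^2 + 8*q + 16)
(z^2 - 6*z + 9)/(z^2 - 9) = (z - 3)/(z + 3)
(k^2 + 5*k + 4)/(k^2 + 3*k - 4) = (k + 1)/(k - 1)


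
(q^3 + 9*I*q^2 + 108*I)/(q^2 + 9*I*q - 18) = (q^2 + 3*I*q + 18)/(q + 3*I)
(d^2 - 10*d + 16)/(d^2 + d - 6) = (d - 8)/(d + 3)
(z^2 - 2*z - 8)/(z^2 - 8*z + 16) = (z + 2)/(z - 4)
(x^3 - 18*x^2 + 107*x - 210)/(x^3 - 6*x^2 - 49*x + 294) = (x - 5)/(x + 7)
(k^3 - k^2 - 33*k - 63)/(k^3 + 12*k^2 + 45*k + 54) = (k - 7)/(k + 6)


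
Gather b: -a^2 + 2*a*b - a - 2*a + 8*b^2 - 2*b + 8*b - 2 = -a^2 - 3*a + 8*b^2 + b*(2*a + 6) - 2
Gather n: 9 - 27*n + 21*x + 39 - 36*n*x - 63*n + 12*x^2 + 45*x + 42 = n*(-36*x - 90) + 12*x^2 + 66*x + 90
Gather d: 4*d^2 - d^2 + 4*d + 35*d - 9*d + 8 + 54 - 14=3*d^2 + 30*d + 48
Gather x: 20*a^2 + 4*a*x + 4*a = 20*a^2 + 4*a*x + 4*a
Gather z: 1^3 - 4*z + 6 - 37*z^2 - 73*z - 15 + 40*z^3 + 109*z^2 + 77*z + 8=40*z^3 + 72*z^2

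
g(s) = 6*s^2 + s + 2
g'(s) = 12*s + 1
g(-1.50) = 14.00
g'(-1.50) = -17.00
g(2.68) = 47.77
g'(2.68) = 33.16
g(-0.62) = 3.69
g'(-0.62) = -6.44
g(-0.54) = 3.21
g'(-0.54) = -5.48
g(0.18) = 2.37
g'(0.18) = 3.16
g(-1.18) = 9.17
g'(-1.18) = -13.16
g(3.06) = 61.24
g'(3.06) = 37.72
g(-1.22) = 9.71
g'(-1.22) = -13.64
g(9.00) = 497.00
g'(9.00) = 109.00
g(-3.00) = 53.00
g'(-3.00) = -35.00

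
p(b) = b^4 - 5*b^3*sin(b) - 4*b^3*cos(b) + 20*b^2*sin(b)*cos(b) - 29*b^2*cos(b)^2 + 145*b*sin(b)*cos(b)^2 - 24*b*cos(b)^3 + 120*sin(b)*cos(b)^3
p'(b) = 4*b^3*sin(b) - 5*b^3*cos(b) + 4*b^3 - 20*b^2*sin(b)^2 + 58*b^2*sin(b)*cos(b) - 15*b^2*sin(b) + 20*b^2*cos(b)^2 - 12*b^2*cos(b) - 290*b*sin(b)^2*cos(b) + 72*b*sin(b)*cos(b)^2 + 40*b*sin(b)*cos(b) + 145*b*cos(b)^3 - 58*b*cos(b)^2 - 360*sin(b)^2*cos(b)^2 + 145*sin(b)*cos(b)^2 + 120*cos(b)^4 - 24*cos(b)^3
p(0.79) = 57.95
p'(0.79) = -38.49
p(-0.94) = 5.09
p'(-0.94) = -3.56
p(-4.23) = 118.55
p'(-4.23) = -1861.29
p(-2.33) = 54.65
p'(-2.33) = 33.81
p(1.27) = 13.04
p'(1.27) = -111.53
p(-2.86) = -155.65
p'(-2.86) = 755.46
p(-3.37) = -544.18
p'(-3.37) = 488.22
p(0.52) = 54.69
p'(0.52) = 61.83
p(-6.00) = 1591.07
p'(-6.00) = 131.30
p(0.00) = 0.00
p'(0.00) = 96.00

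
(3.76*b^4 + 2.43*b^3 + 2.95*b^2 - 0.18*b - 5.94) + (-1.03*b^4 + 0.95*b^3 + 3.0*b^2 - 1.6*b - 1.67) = 2.73*b^4 + 3.38*b^3 + 5.95*b^2 - 1.78*b - 7.61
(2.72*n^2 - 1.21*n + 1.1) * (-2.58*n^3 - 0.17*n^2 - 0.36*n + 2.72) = -7.0176*n^5 + 2.6594*n^4 - 3.6115*n^3 + 7.647*n^2 - 3.6872*n + 2.992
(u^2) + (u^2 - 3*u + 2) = 2*u^2 - 3*u + 2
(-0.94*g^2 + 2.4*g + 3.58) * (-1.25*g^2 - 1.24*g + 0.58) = 1.175*g^4 - 1.8344*g^3 - 7.9962*g^2 - 3.0472*g + 2.0764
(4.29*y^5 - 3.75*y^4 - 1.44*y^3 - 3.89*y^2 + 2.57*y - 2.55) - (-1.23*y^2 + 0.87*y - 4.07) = 4.29*y^5 - 3.75*y^4 - 1.44*y^3 - 2.66*y^2 + 1.7*y + 1.52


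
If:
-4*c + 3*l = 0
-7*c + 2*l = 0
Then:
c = 0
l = 0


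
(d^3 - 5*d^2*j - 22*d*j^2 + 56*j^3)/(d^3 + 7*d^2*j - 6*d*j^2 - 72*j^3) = (d^2 - 9*d*j + 14*j^2)/(d^2 + 3*d*j - 18*j^2)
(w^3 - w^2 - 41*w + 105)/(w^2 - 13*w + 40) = (w^2 + 4*w - 21)/(w - 8)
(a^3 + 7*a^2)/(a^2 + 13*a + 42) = a^2/(a + 6)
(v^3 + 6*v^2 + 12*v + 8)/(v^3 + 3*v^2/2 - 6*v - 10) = 2*(v + 2)/(2*v - 5)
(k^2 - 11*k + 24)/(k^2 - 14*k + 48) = (k - 3)/(k - 6)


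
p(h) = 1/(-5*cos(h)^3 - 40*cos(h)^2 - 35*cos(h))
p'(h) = (-15*sin(h)*cos(h)^2 - 80*sin(h)*cos(h) - 35*sin(h))/(-5*cos(h)^3 - 40*cos(h)^2 - 35*cos(h))^2 = (3*sin(h)^2 - 16*cos(h) - 10)*sin(h)/(5*(cos(h)^2 + 8*cos(h) + 7)^2*cos(h)^2)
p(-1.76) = 0.19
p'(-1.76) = 0.74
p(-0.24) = -0.01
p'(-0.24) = 0.01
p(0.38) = -0.01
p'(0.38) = -0.01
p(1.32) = -0.09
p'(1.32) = -0.43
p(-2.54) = 0.22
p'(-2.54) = -0.59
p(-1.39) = -0.13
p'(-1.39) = 0.85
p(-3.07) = 13.04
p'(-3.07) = -363.35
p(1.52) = -0.53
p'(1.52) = -11.04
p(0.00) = -0.01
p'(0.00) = 0.00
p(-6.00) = -0.01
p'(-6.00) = -0.00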